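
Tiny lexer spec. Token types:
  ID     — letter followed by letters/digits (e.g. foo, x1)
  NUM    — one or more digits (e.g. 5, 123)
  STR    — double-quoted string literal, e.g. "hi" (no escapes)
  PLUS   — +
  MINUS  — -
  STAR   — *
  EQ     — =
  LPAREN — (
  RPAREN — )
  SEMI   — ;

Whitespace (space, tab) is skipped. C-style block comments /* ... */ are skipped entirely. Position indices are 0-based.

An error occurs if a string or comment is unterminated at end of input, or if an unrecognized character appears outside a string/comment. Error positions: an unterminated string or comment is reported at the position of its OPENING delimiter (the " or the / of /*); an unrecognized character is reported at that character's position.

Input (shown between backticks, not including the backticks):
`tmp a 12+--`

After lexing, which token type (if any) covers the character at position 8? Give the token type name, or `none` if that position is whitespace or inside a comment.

pos=0: emit ID 'tmp' (now at pos=3)
pos=4: emit ID 'a' (now at pos=5)
pos=6: emit NUM '12' (now at pos=8)
pos=8: emit PLUS '+'
pos=9: emit MINUS '-'
pos=10: emit MINUS '-'
DONE. 6 tokens: [ID, ID, NUM, PLUS, MINUS, MINUS]
Position 8: char is '+' -> PLUS

Answer: PLUS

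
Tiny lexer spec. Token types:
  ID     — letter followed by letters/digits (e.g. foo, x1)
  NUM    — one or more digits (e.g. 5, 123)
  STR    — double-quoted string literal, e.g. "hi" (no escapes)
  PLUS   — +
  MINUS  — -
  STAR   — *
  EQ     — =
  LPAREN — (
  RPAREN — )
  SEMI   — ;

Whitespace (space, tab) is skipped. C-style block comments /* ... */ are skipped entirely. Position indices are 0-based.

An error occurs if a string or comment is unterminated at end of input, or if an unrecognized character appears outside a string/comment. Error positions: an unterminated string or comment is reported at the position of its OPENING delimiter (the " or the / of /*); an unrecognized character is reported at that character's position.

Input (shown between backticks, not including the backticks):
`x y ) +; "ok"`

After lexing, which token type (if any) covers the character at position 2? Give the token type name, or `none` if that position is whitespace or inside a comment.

pos=0: emit ID 'x' (now at pos=1)
pos=2: emit ID 'y' (now at pos=3)
pos=4: emit RPAREN ')'
pos=6: emit PLUS '+'
pos=7: emit SEMI ';'
pos=9: enter STRING mode
pos=9: emit STR "ok" (now at pos=13)
DONE. 6 tokens: [ID, ID, RPAREN, PLUS, SEMI, STR]
Position 2: char is 'y' -> ID

Answer: ID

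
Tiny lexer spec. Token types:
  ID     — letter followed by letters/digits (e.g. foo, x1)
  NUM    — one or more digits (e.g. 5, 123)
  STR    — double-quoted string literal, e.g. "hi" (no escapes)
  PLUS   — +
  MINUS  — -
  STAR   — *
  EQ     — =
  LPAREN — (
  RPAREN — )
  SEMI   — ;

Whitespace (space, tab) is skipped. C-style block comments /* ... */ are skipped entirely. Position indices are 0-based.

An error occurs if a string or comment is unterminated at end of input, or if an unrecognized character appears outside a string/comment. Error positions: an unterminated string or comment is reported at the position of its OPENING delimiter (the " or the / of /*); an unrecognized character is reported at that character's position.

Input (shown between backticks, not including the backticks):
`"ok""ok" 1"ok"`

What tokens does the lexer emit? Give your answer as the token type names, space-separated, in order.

Answer: STR STR NUM STR

Derivation:
pos=0: enter STRING mode
pos=0: emit STR "ok" (now at pos=4)
pos=4: enter STRING mode
pos=4: emit STR "ok" (now at pos=8)
pos=9: emit NUM '1' (now at pos=10)
pos=10: enter STRING mode
pos=10: emit STR "ok" (now at pos=14)
DONE. 4 tokens: [STR, STR, NUM, STR]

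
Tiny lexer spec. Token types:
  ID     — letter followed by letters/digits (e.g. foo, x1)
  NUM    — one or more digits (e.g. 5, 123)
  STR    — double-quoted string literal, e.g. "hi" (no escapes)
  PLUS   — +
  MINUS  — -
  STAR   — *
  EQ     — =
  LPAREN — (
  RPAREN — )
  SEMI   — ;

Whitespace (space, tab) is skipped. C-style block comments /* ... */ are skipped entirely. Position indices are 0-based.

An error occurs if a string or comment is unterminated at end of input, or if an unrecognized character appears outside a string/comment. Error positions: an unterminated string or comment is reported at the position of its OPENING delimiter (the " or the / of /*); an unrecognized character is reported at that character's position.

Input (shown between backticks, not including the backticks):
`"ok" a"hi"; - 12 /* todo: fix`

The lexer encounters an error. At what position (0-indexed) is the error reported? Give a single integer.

pos=0: enter STRING mode
pos=0: emit STR "ok" (now at pos=4)
pos=5: emit ID 'a' (now at pos=6)
pos=6: enter STRING mode
pos=6: emit STR "hi" (now at pos=10)
pos=10: emit SEMI ';'
pos=12: emit MINUS '-'
pos=14: emit NUM '12' (now at pos=16)
pos=17: enter COMMENT mode (saw '/*')
pos=17: ERROR — unterminated comment (reached EOF)

Answer: 17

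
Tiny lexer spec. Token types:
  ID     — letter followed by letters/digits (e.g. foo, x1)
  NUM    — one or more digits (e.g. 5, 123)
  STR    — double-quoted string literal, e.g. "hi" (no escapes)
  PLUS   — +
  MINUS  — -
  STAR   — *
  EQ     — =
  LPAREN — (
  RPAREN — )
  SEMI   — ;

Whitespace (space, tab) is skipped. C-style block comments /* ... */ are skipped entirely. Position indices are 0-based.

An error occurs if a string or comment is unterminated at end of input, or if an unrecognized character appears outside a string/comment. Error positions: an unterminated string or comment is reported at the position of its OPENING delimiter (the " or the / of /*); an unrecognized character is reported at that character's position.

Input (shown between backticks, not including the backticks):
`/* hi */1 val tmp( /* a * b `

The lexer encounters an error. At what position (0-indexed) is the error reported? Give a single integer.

pos=0: enter COMMENT mode (saw '/*')
exit COMMENT mode (now at pos=8)
pos=8: emit NUM '1' (now at pos=9)
pos=10: emit ID 'val' (now at pos=13)
pos=14: emit ID 'tmp' (now at pos=17)
pos=17: emit LPAREN '('
pos=19: enter COMMENT mode (saw '/*')
pos=19: ERROR — unterminated comment (reached EOF)

Answer: 19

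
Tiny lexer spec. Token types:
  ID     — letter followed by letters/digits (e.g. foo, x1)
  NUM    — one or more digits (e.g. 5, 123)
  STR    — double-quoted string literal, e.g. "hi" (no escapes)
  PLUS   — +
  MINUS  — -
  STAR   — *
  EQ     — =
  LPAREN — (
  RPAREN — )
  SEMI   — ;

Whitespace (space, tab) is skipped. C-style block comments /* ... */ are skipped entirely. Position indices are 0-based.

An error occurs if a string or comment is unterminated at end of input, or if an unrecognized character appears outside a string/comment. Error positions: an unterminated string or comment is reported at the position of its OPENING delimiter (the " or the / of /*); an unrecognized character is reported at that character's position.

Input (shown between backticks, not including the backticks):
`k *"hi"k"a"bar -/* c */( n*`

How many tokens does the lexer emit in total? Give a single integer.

pos=0: emit ID 'k' (now at pos=1)
pos=2: emit STAR '*'
pos=3: enter STRING mode
pos=3: emit STR "hi" (now at pos=7)
pos=7: emit ID 'k' (now at pos=8)
pos=8: enter STRING mode
pos=8: emit STR "a" (now at pos=11)
pos=11: emit ID 'bar' (now at pos=14)
pos=15: emit MINUS '-'
pos=16: enter COMMENT mode (saw '/*')
exit COMMENT mode (now at pos=23)
pos=23: emit LPAREN '('
pos=25: emit ID 'n' (now at pos=26)
pos=26: emit STAR '*'
DONE. 10 tokens: [ID, STAR, STR, ID, STR, ID, MINUS, LPAREN, ID, STAR]

Answer: 10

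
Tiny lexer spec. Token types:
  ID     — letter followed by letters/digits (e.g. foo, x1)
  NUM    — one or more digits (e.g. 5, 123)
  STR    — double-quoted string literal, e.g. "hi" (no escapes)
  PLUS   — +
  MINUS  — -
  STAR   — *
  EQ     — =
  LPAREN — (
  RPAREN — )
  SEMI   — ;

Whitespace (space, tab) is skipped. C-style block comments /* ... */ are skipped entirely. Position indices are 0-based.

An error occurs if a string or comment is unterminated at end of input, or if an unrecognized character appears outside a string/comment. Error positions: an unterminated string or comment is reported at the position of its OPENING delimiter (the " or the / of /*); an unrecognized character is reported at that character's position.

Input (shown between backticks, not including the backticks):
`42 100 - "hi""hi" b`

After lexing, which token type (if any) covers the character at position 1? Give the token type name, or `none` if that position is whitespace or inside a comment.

pos=0: emit NUM '42' (now at pos=2)
pos=3: emit NUM '100' (now at pos=6)
pos=7: emit MINUS '-'
pos=9: enter STRING mode
pos=9: emit STR "hi" (now at pos=13)
pos=13: enter STRING mode
pos=13: emit STR "hi" (now at pos=17)
pos=18: emit ID 'b' (now at pos=19)
DONE. 6 tokens: [NUM, NUM, MINUS, STR, STR, ID]
Position 1: char is '2' -> NUM

Answer: NUM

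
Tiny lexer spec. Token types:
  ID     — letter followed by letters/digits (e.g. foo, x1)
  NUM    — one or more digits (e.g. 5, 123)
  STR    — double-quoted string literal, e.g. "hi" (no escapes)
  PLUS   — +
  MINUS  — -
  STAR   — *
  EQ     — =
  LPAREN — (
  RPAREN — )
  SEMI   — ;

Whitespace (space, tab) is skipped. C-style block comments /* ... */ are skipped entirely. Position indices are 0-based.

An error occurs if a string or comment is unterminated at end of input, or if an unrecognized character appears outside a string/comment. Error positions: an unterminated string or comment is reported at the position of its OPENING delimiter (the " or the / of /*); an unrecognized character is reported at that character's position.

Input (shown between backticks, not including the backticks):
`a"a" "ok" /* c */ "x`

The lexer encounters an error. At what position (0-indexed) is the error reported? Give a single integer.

Answer: 18

Derivation:
pos=0: emit ID 'a' (now at pos=1)
pos=1: enter STRING mode
pos=1: emit STR "a" (now at pos=4)
pos=5: enter STRING mode
pos=5: emit STR "ok" (now at pos=9)
pos=10: enter COMMENT mode (saw '/*')
exit COMMENT mode (now at pos=17)
pos=18: enter STRING mode
pos=18: ERROR — unterminated string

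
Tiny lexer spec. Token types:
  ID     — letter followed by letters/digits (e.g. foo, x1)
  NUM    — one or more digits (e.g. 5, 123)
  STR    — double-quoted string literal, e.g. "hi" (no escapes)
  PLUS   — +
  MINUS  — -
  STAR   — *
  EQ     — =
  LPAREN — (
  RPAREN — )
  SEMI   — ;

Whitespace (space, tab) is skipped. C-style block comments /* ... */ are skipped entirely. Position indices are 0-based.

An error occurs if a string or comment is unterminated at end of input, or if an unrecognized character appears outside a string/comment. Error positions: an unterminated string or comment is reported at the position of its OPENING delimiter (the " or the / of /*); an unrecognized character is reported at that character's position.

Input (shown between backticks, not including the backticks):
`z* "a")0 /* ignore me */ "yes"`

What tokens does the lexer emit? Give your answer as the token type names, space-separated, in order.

Answer: ID STAR STR RPAREN NUM STR

Derivation:
pos=0: emit ID 'z' (now at pos=1)
pos=1: emit STAR '*'
pos=3: enter STRING mode
pos=3: emit STR "a" (now at pos=6)
pos=6: emit RPAREN ')'
pos=7: emit NUM '0' (now at pos=8)
pos=9: enter COMMENT mode (saw '/*')
exit COMMENT mode (now at pos=24)
pos=25: enter STRING mode
pos=25: emit STR "yes" (now at pos=30)
DONE. 6 tokens: [ID, STAR, STR, RPAREN, NUM, STR]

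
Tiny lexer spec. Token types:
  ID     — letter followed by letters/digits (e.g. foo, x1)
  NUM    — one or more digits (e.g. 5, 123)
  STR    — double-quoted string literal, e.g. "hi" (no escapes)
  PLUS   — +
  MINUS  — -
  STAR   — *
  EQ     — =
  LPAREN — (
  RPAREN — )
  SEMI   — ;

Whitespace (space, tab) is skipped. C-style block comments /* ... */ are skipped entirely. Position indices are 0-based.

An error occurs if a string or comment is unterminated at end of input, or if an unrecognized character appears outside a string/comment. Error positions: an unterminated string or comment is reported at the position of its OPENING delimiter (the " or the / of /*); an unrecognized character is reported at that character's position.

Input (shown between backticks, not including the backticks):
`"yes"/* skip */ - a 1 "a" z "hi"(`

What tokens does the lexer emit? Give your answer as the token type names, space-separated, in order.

Answer: STR MINUS ID NUM STR ID STR LPAREN

Derivation:
pos=0: enter STRING mode
pos=0: emit STR "yes" (now at pos=5)
pos=5: enter COMMENT mode (saw '/*')
exit COMMENT mode (now at pos=15)
pos=16: emit MINUS '-'
pos=18: emit ID 'a' (now at pos=19)
pos=20: emit NUM '1' (now at pos=21)
pos=22: enter STRING mode
pos=22: emit STR "a" (now at pos=25)
pos=26: emit ID 'z' (now at pos=27)
pos=28: enter STRING mode
pos=28: emit STR "hi" (now at pos=32)
pos=32: emit LPAREN '('
DONE. 8 tokens: [STR, MINUS, ID, NUM, STR, ID, STR, LPAREN]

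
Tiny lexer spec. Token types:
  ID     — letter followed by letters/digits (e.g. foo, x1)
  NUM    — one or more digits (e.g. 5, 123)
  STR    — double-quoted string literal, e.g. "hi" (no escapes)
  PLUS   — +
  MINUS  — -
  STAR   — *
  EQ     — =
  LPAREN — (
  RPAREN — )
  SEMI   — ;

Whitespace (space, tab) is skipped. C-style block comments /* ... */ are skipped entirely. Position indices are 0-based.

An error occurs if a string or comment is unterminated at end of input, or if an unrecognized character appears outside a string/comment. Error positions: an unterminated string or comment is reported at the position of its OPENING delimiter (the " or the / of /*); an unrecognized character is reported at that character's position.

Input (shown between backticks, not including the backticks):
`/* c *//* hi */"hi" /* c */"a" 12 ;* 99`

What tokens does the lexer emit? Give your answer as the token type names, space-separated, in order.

Answer: STR STR NUM SEMI STAR NUM

Derivation:
pos=0: enter COMMENT mode (saw '/*')
exit COMMENT mode (now at pos=7)
pos=7: enter COMMENT mode (saw '/*')
exit COMMENT mode (now at pos=15)
pos=15: enter STRING mode
pos=15: emit STR "hi" (now at pos=19)
pos=20: enter COMMENT mode (saw '/*')
exit COMMENT mode (now at pos=27)
pos=27: enter STRING mode
pos=27: emit STR "a" (now at pos=30)
pos=31: emit NUM '12' (now at pos=33)
pos=34: emit SEMI ';'
pos=35: emit STAR '*'
pos=37: emit NUM '99' (now at pos=39)
DONE. 6 tokens: [STR, STR, NUM, SEMI, STAR, NUM]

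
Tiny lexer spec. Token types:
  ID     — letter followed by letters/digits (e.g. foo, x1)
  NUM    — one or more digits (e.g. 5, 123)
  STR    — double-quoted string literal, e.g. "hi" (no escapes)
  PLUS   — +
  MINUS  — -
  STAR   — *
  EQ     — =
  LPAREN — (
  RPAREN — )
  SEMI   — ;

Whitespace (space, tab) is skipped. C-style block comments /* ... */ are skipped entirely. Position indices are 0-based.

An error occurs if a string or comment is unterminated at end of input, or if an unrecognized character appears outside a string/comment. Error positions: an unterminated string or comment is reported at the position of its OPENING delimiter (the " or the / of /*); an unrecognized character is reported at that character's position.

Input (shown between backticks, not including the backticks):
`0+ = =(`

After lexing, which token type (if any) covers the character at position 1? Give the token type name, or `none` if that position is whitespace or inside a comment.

pos=0: emit NUM '0' (now at pos=1)
pos=1: emit PLUS '+'
pos=3: emit EQ '='
pos=5: emit EQ '='
pos=6: emit LPAREN '('
DONE. 5 tokens: [NUM, PLUS, EQ, EQ, LPAREN]
Position 1: char is '+' -> PLUS

Answer: PLUS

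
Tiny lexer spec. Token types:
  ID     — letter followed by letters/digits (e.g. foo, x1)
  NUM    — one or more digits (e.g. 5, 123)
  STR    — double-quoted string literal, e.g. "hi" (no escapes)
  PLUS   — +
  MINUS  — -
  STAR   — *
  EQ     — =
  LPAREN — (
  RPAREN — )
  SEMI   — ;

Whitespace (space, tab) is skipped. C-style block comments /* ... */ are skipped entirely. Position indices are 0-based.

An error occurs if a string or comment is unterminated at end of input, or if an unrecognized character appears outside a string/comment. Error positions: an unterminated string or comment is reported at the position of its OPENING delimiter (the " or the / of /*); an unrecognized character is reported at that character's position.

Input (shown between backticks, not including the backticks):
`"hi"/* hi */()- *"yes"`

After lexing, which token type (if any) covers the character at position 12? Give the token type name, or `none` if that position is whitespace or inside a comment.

Answer: LPAREN

Derivation:
pos=0: enter STRING mode
pos=0: emit STR "hi" (now at pos=4)
pos=4: enter COMMENT mode (saw '/*')
exit COMMENT mode (now at pos=12)
pos=12: emit LPAREN '('
pos=13: emit RPAREN ')'
pos=14: emit MINUS '-'
pos=16: emit STAR '*'
pos=17: enter STRING mode
pos=17: emit STR "yes" (now at pos=22)
DONE. 6 tokens: [STR, LPAREN, RPAREN, MINUS, STAR, STR]
Position 12: char is '(' -> LPAREN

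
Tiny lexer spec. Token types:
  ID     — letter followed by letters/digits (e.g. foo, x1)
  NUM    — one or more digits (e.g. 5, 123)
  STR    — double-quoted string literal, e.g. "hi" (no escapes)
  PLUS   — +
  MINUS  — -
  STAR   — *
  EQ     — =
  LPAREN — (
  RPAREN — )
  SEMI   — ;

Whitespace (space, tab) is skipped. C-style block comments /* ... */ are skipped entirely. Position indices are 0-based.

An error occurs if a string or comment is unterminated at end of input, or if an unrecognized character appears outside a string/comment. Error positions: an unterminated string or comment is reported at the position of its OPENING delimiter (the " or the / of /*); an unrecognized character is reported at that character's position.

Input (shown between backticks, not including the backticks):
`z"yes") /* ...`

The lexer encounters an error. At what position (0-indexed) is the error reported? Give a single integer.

Answer: 8

Derivation:
pos=0: emit ID 'z' (now at pos=1)
pos=1: enter STRING mode
pos=1: emit STR "yes" (now at pos=6)
pos=6: emit RPAREN ')'
pos=8: enter COMMENT mode (saw '/*')
pos=8: ERROR — unterminated comment (reached EOF)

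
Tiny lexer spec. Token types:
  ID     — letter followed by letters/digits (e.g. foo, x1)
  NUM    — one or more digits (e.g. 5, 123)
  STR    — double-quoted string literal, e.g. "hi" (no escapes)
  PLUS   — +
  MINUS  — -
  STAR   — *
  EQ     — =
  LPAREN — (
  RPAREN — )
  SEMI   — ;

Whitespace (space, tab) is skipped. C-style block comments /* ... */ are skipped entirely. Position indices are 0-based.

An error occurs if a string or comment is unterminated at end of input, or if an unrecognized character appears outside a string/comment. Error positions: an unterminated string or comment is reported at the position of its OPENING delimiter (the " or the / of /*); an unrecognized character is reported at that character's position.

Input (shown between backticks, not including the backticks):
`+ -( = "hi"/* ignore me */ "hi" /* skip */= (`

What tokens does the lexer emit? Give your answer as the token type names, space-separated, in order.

Answer: PLUS MINUS LPAREN EQ STR STR EQ LPAREN

Derivation:
pos=0: emit PLUS '+'
pos=2: emit MINUS '-'
pos=3: emit LPAREN '('
pos=5: emit EQ '='
pos=7: enter STRING mode
pos=7: emit STR "hi" (now at pos=11)
pos=11: enter COMMENT mode (saw '/*')
exit COMMENT mode (now at pos=26)
pos=27: enter STRING mode
pos=27: emit STR "hi" (now at pos=31)
pos=32: enter COMMENT mode (saw '/*')
exit COMMENT mode (now at pos=42)
pos=42: emit EQ '='
pos=44: emit LPAREN '('
DONE. 8 tokens: [PLUS, MINUS, LPAREN, EQ, STR, STR, EQ, LPAREN]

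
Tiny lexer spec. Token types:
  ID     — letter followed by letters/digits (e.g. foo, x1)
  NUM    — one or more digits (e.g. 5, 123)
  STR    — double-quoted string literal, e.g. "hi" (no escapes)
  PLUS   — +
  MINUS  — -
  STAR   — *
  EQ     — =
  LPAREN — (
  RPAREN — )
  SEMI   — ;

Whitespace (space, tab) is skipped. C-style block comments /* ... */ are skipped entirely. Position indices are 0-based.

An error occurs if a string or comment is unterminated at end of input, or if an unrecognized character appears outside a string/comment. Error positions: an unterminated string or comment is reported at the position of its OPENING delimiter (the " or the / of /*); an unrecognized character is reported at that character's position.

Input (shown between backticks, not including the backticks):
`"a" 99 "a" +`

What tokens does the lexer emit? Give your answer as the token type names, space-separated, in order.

pos=0: enter STRING mode
pos=0: emit STR "a" (now at pos=3)
pos=4: emit NUM '99' (now at pos=6)
pos=7: enter STRING mode
pos=7: emit STR "a" (now at pos=10)
pos=11: emit PLUS '+'
DONE. 4 tokens: [STR, NUM, STR, PLUS]

Answer: STR NUM STR PLUS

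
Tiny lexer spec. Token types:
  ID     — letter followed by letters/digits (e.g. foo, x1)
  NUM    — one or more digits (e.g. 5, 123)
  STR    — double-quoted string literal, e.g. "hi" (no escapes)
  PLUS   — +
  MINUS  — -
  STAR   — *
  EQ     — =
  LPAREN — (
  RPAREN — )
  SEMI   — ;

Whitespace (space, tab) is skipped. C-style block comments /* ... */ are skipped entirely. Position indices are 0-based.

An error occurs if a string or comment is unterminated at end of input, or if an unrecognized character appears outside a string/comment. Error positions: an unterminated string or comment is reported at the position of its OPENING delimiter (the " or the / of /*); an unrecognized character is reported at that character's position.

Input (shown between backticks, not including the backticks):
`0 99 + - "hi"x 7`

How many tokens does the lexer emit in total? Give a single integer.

Answer: 7

Derivation:
pos=0: emit NUM '0' (now at pos=1)
pos=2: emit NUM '99' (now at pos=4)
pos=5: emit PLUS '+'
pos=7: emit MINUS '-'
pos=9: enter STRING mode
pos=9: emit STR "hi" (now at pos=13)
pos=13: emit ID 'x' (now at pos=14)
pos=15: emit NUM '7' (now at pos=16)
DONE. 7 tokens: [NUM, NUM, PLUS, MINUS, STR, ID, NUM]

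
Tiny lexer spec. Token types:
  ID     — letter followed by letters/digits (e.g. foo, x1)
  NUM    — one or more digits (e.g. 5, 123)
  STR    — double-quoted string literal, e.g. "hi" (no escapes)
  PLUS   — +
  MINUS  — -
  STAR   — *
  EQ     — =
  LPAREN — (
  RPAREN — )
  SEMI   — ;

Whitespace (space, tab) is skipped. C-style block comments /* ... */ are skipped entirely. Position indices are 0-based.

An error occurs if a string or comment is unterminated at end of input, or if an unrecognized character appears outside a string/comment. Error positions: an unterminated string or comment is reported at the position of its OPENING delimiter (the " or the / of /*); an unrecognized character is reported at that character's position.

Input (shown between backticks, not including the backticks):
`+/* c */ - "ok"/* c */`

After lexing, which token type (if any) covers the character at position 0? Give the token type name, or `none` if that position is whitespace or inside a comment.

Answer: PLUS

Derivation:
pos=0: emit PLUS '+'
pos=1: enter COMMENT mode (saw '/*')
exit COMMENT mode (now at pos=8)
pos=9: emit MINUS '-'
pos=11: enter STRING mode
pos=11: emit STR "ok" (now at pos=15)
pos=15: enter COMMENT mode (saw '/*')
exit COMMENT mode (now at pos=22)
DONE. 3 tokens: [PLUS, MINUS, STR]
Position 0: char is '+' -> PLUS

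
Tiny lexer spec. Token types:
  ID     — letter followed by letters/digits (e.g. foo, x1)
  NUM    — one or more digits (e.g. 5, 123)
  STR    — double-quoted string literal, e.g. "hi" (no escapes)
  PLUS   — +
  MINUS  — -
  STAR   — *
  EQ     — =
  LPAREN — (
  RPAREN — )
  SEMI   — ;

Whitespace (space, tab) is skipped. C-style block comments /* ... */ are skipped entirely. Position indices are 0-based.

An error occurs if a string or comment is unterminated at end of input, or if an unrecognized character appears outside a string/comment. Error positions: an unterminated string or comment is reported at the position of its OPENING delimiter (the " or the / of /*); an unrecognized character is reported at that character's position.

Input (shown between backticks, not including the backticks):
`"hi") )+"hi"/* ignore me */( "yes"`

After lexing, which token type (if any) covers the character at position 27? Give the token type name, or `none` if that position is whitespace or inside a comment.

Answer: LPAREN

Derivation:
pos=0: enter STRING mode
pos=0: emit STR "hi" (now at pos=4)
pos=4: emit RPAREN ')'
pos=6: emit RPAREN ')'
pos=7: emit PLUS '+'
pos=8: enter STRING mode
pos=8: emit STR "hi" (now at pos=12)
pos=12: enter COMMENT mode (saw '/*')
exit COMMENT mode (now at pos=27)
pos=27: emit LPAREN '('
pos=29: enter STRING mode
pos=29: emit STR "yes" (now at pos=34)
DONE. 7 tokens: [STR, RPAREN, RPAREN, PLUS, STR, LPAREN, STR]
Position 27: char is '(' -> LPAREN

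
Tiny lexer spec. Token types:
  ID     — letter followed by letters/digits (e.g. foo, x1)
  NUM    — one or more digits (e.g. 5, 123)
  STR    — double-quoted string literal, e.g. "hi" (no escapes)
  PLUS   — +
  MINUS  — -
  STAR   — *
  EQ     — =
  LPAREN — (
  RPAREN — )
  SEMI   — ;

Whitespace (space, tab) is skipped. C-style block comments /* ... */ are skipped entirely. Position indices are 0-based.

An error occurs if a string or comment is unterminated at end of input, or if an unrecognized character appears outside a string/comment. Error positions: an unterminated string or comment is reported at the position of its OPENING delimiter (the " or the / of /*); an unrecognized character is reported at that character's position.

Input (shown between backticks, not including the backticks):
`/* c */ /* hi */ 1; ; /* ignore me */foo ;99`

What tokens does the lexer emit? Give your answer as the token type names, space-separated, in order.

Answer: NUM SEMI SEMI ID SEMI NUM

Derivation:
pos=0: enter COMMENT mode (saw '/*')
exit COMMENT mode (now at pos=7)
pos=8: enter COMMENT mode (saw '/*')
exit COMMENT mode (now at pos=16)
pos=17: emit NUM '1' (now at pos=18)
pos=18: emit SEMI ';'
pos=20: emit SEMI ';'
pos=22: enter COMMENT mode (saw '/*')
exit COMMENT mode (now at pos=37)
pos=37: emit ID 'foo' (now at pos=40)
pos=41: emit SEMI ';'
pos=42: emit NUM '99' (now at pos=44)
DONE. 6 tokens: [NUM, SEMI, SEMI, ID, SEMI, NUM]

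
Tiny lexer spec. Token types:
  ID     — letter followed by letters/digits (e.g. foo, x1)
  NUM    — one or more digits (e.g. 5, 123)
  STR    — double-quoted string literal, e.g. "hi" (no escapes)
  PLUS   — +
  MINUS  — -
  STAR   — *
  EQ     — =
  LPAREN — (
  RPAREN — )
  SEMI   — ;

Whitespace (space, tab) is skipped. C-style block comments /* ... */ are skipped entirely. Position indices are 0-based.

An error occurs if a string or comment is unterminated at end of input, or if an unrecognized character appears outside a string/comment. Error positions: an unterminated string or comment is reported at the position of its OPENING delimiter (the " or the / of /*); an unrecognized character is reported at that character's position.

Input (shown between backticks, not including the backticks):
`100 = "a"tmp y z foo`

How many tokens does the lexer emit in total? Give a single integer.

Answer: 7

Derivation:
pos=0: emit NUM '100' (now at pos=3)
pos=4: emit EQ '='
pos=6: enter STRING mode
pos=6: emit STR "a" (now at pos=9)
pos=9: emit ID 'tmp' (now at pos=12)
pos=13: emit ID 'y' (now at pos=14)
pos=15: emit ID 'z' (now at pos=16)
pos=17: emit ID 'foo' (now at pos=20)
DONE. 7 tokens: [NUM, EQ, STR, ID, ID, ID, ID]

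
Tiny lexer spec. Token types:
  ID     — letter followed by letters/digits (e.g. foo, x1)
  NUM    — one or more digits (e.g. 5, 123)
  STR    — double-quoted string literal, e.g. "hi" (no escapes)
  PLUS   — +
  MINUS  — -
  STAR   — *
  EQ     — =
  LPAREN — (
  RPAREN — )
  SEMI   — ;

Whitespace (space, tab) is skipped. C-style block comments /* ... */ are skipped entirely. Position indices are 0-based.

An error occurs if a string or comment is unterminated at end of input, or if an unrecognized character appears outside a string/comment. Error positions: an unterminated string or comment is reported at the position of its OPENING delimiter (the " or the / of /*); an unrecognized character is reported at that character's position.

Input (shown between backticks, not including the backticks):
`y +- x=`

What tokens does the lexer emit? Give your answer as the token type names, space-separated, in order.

Answer: ID PLUS MINUS ID EQ

Derivation:
pos=0: emit ID 'y' (now at pos=1)
pos=2: emit PLUS '+'
pos=3: emit MINUS '-'
pos=5: emit ID 'x' (now at pos=6)
pos=6: emit EQ '='
DONE. 5 tokens: [ID, PLUS, MINUS, ID, EQ]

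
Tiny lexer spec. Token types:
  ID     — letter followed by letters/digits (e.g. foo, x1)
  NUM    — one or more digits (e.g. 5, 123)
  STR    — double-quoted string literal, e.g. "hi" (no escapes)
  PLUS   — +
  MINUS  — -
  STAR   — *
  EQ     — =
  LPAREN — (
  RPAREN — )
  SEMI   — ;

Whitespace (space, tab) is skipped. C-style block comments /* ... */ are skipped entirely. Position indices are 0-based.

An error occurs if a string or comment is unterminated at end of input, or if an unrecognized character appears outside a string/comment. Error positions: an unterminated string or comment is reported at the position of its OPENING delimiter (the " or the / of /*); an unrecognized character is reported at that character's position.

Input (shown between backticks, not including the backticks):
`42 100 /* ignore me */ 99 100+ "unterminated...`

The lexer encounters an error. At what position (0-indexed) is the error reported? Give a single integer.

Answer: 31

Derivation:
pos=0: emit NUM '42' (now at pos=2)
pos=3: emit NUM '100' (now at pos=6)
pos=7: enter COMMENT mode (saw '/*')
exit COMMENT mode (now at pos=22)
pos=23: emit NUM '99' (now at pos=25)
pos=26: emit NUM '100' (now at pos=29)
pos=29: emit PLUS '+'
pos=31: enter STRING mode
pos=31: ERROR — unterminated string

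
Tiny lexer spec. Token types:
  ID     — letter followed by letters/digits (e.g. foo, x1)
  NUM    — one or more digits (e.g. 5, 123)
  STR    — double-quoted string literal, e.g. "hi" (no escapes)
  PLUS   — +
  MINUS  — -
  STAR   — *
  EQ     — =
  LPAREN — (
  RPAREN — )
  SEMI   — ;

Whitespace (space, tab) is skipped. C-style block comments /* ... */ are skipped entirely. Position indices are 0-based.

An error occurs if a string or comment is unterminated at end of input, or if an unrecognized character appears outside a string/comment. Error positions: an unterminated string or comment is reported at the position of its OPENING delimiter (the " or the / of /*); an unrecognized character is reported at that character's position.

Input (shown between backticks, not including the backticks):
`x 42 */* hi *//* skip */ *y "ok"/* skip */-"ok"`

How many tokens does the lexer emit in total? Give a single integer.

Answer: 8

Derivation:
pos=0: emit ID 'x' (now at pos=1)
pos=2: emit NUM '42' (now at pos=4)
pos=5: emit STAR '*'
pos=6: enter COMMENT mode (saw '/*')
exit COMMENT mode (now at pos=14)
pos=14: enter COMMENT mode (saw '/*')
exit COMMENT mode (now at pos=24)
pos=25: emit STAR '*'
pos=26: emit ID 'y' (now at pos=27)
pos=28: enter STRING mode
pos=28: emit STR "ok" (now at pos=32)
pos=32: enter COMMENT mode (saw '/*')
exit COMMENT mode (now at pos=42)
pos=42: emit MINUS '-'
pos=43: enter STRING mode
pos=43: emit STR "ok" (now at pos=47)
DONE. 8 tokens: [ID, NUM, STAR, STAR, ID, STR, MINUS, STR]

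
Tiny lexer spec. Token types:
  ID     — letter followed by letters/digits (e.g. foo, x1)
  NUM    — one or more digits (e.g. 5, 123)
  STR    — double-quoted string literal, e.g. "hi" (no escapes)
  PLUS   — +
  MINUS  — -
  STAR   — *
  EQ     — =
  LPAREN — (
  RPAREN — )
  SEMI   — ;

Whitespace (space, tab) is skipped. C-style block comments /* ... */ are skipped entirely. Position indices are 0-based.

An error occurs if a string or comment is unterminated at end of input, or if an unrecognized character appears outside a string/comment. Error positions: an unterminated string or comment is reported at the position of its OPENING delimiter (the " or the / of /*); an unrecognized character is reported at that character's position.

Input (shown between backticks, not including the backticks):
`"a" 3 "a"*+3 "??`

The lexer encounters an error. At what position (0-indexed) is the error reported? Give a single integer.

Answer: 13

Derivation:
pos=0: enter STRING mode
pos=0: emit STR "a" (now at pos=3)
pos=4: emit NUM '3' (now at pos=5)
pos=6: enter STRING mode
pos=6: emit STR "a" (now at pos=9)
pos=9: emit STAR '*'
pos=10: emit PLUS '+'
pos=11: emit NUM '3' (now at pos=12)
pos=13: enter STRING mode
pos=13: ERROR — unterminated string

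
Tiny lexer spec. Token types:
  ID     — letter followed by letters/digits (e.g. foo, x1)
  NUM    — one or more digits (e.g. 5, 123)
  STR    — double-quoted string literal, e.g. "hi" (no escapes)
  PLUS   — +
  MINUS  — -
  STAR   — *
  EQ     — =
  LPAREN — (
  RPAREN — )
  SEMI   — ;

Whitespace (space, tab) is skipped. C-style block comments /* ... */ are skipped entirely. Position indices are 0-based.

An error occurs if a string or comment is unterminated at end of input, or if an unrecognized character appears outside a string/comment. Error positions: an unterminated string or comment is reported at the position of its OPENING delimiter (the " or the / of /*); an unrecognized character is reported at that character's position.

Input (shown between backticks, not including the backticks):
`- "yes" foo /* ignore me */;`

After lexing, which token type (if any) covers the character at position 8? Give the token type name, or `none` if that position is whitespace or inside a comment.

Answer: ID

Derivation:
pos=0: emit MINUS '-'
pos=2: enter STRING mode
pos=2: emit STR "yes" (now at pos=7)
pos=8: emit ID 'foo' (now at pos=11)
pos=12: enter COMMENT mode (saw '/*')
exit COMMENT mode (now at pos=27)
pos=27: emit SEMI ';'
DONE. 4 tokens: [MINUS, STR, ID, SEMI]
Position 8: char is 'f' -> ID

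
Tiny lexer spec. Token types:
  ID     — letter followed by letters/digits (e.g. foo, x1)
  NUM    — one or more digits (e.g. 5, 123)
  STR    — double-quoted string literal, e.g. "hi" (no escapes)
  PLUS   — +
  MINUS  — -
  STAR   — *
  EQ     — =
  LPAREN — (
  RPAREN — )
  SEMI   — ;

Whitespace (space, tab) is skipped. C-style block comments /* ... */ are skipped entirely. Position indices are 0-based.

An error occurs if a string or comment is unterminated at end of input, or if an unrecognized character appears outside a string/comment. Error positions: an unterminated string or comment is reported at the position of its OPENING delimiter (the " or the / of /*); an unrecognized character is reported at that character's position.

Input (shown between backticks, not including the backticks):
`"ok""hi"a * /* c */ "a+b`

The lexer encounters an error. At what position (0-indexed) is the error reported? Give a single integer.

pos=0: enter STRING mode
pos=0: emit STR "ok" (now at pos=4)
pos=4: enter STRING mode
pos=4: emit STR "hi" (now at pos=8)
pos=8: emit ID 'a' (now at pos=9)
pos=10: emit STAR '*'
pos=12: enter COMMENT mode (saw '/*')
exit COMMENT mode (now at pos=19)
pos=20: enter STRING mode
pos=20: ERROR — unterminated string

Answer: 20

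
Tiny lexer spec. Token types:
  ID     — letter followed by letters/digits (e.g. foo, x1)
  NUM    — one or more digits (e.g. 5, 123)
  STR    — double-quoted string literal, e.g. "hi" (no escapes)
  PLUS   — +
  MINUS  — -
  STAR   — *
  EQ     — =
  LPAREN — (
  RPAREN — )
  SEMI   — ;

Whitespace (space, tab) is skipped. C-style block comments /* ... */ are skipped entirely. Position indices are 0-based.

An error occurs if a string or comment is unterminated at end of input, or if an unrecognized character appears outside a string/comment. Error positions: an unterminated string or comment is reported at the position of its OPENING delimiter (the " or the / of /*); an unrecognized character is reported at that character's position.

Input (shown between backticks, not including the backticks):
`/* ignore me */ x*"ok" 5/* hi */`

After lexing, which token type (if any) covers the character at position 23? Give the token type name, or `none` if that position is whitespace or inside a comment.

pos=0: enter COMMENT mode (saw '/*')
exit COMMENT mode (now at pos=15)
pos=16: emit ID 'x' (now at pos=17)
pos=17: emit STAR '*'
pos=18: enter STRING mode
pos=18: emit STR "ok" (now at pos=22)
pos=23: emit NUM '5' (now at pos=24)
pos=24: enter COMMENT mode (saw '/*')
exit COMMENT mode (now at pos=32)
DONE. 4 tokens: [ID, STAR, STR, NUM]
Position 23: char is '5' -> NUM

Answer: NUM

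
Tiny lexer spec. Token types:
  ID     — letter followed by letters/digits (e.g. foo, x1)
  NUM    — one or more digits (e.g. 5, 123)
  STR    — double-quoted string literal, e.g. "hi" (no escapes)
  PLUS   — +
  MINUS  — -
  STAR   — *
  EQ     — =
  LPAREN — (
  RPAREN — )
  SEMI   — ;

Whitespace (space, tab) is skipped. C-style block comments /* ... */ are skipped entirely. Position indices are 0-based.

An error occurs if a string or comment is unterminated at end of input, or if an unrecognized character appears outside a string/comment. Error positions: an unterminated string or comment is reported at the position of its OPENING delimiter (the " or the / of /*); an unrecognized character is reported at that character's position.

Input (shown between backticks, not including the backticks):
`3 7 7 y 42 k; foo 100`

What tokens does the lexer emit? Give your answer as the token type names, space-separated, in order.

pos=0: emit NUM '3' (now at pos=1)
pos=2: emit NUM '7' (now at pos=3)
pos=4: emit NUM '7' (now at pos=5)
pos=6: emit ID 'y' (now at pos=7)
pos=8: emit NUM '42' (now at pos=10)
pos=11: emit ID 'k' (now at pos=12)
pos=12: emit SEMI ';'
pos=14: emit ID 'foo' (now at pos=17)
pos=18: emit NUM '100' (now at pos=21)
DONE. 9 tokens: [NUM, NUM, NUM, ID, NUM, ID, SEMI, ID, NUM]

Answer: NUM NUM NUM ID NUM ID SEMI ID NUM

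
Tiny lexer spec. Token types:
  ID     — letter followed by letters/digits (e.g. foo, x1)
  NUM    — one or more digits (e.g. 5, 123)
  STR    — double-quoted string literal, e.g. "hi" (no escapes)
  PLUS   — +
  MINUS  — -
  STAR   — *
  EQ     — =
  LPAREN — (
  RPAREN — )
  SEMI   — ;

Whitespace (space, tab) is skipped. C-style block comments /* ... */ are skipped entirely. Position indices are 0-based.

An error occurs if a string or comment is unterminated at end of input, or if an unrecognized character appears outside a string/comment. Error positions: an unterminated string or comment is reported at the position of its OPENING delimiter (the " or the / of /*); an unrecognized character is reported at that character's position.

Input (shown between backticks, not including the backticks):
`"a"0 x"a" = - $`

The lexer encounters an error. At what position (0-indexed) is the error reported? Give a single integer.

pos=0: enter STRING mode
pos=0: emit STR "a" (now at pos=3)
pos=3: emit NUM '0' (now at pos=4)
pos=5: emit ID 'x' (now at pos=6)
pos=6: enter STRING mode
pos=6: emit STR "a" (now at pos=9)
pos=10: emit EQ '='
pos=12: emit MINUS '-'
pos=14: ERROR — unrecognized char '$'

Answer: 14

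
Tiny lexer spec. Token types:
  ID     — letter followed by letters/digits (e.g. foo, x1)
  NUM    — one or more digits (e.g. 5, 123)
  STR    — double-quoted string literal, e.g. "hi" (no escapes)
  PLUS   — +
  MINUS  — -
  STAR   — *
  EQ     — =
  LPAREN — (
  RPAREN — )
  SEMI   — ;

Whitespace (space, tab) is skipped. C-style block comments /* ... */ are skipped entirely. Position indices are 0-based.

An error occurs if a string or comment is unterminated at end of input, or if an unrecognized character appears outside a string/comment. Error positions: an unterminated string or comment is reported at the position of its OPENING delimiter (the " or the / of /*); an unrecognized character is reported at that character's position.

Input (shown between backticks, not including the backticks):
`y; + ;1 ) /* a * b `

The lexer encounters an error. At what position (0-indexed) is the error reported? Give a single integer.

Answer: 10

Derivation:
pos=0: emit ID 'y' (now at pos=1)
pos=1: emit SEMI ';'
pos=3: emit PLUS '+'
pos=5: emit SEMI ';'
pos=6: emit NUM '1' (now at pos=7)
pos=8: emit RPAREN ')'
pos=10: enter COMMENT mode (saw '/*')
pos=10: ERROR — unterminated comment (reached EOF)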